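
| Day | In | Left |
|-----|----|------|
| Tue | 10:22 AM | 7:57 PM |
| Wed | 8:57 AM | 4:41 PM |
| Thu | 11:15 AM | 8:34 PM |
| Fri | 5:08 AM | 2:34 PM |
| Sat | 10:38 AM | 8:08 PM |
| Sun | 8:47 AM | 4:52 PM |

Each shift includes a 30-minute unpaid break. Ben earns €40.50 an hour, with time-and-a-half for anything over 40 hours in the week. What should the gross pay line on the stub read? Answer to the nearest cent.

€2266.99

Tue: 10:22 AM–7:57 PM = 9 h 35 min; less 30 min break → 9 h 5 min
Wed: 8:57 AM–4:41 PM = 7 h 44 min; less 30 min break → 7 h 14 min
Thu: 11:15 AM–8:34 PM = 9 h 19 min; less 30 min break → 8 h 49 min
Fri: 5:08 AM–2:34 PM = 9 h 26 min; less 30 min break → 8 h 56 min
Sat: 10:38 AM–8:08 PM = 9 h 30 min; less 30 min break → 9 h 0 min
Sun: 8:47 AM–4:52 PM = 8 h 5 min; less 30 min break → 7 h 35 min
Total worked: 50 h 39 min = 3039 min.
Regular 40 h 0 min = 2400 min at €40.50/h; overtime 10 h 39 min = 639 min at €60.75/h.
Pay = (2400 × €40.50 + 639 × €60.75) ÷ 60 = €2266.99.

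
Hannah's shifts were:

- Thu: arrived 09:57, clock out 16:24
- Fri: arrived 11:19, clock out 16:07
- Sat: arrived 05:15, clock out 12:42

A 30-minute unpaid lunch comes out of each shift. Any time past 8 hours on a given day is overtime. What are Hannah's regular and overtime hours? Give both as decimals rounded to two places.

Regular 17.20 hours, overtime 0.00 hours

Thu: 09:57–16:24 = 6 h 27 min; less 30 min break → 5 h 57 min
Fri: 11:19–16:07 = 4 h 48 min; less 30 min break → 4 h 18 min
Sat: 05:15–12:42 = 7 h 27 min; less 30 min break → 6 h 57 min
Thu reg 5 h 57 min / OT 0 h 0 min; Fri reg 4 h 18 min / OT 0 h 0 min; Sat reg 6 h 57 min / OT 0 h 0 min.
Totals: regular 17 h 12 min, overtime 0 h 0 min.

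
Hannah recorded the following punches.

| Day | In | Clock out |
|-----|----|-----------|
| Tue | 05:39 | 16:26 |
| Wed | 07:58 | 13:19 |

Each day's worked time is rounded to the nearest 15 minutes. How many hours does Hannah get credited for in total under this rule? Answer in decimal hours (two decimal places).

16.00 hours

Tue: 05:39–16:26 = 10 h 47 min → rounds to 10 h 45 min
Wed: 07:58–13:19 = 5 h 21 min → rounds to 5 h 15 min
Total credited: 16 h 0 min.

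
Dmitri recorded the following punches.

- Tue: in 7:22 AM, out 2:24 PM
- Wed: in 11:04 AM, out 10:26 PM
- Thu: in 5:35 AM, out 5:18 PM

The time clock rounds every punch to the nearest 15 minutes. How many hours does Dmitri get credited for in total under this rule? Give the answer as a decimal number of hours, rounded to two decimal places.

30.50 hours

Tue: in 7:22 AM→7:15 AM, out 2:24 PM→2:30 PM; 7 h 15 min
Wed: in 11:04 AM→11:00 AM, out 10:26 PM→10:30 PM; 11 h 30 min
Thu: in 5:35 AM→5:30 AM, out 5:18 PM→5:15 PM; 11 h 45 min
Total credited: 30 h 30 min.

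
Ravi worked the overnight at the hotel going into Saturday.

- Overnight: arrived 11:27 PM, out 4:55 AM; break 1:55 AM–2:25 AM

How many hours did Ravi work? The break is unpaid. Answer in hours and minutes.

Overnight: 11:27 PM → midnight = 0 h 33 min; midnight → 4:55 AM = 4 h 55 min; span 5 h 28 min; less 30 min break → 4 h 58 min

4 h 58 min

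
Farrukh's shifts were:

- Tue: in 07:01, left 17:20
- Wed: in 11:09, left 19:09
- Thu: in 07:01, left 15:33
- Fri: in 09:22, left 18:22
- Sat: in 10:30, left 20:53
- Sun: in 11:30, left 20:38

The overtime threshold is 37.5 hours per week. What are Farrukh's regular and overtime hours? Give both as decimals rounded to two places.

Tue: 07:01–17:20 = 10 h 19 min
Wed: 11:09–19:09 = 8 h 0 min
Thu: 07:01–15:33 = 8 h 32 min
Fri: 09:22–18:22 = 9 h 0 min
Sat: 10:30–20:53 = 10 h 23 min
Sun: 11:30–20:38 = 9 h 8 min
Total worked: 55 h 22 min = 55.37 h.
Threshold 37.5 h → overtime 17 h 52 min, regular 37 h 30 min.

Regular 37.50 hours, overtime 17.87 hours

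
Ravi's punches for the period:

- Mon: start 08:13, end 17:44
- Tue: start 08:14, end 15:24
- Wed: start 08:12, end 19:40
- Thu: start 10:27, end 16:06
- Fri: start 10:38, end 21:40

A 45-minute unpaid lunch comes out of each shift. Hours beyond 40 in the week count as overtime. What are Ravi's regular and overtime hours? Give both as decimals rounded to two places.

Regular 40.00 hours, overtime 1.08 hours

Mon: 08:13–17:44 = 9 h 31 min; less 45 min break → 8 h 46 min
Tue: 08:14–15:24 = 7 h 10 min; less 45 min break → 6 h 25 min
Wed: 08:12–19:40 = 11 h 28 min; less 45 min break → 10 h 43 min
Thu: 10:27–16:06 = 5 h 39 min; less 45 min break → 4 h 54 min
Fri: 10:38–21:40 = 11 h 2 min; less 45 min break → 10 h 17 min
Total worked: 41 h 5 min = 41.08 h.
Threshold 40 h → overtime 1 h 5 min, regular 40 h 0 min.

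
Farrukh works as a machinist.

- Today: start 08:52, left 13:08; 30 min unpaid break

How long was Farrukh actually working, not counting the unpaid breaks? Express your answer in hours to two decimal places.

3.77 hours

Today: 08:52–13:08 = 4 h 16 min; less 30 min break → 3 h 46 min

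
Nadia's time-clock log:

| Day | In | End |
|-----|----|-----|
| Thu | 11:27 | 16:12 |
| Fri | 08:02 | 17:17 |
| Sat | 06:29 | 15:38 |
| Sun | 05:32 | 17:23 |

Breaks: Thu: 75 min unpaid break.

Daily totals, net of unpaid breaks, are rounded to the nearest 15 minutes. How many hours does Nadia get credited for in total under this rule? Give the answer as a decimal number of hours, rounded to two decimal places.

Thu: 11:27–16:12 = 4 h 45 min − 75 min = 3 h 30 min → rounds to 3 h 30 min
Fri: 08:02–17:17 = 9 h 15 min → rounds to 9 h 15 min
Sat: 06:29–15:38 = 9 h 9 min → rounds to 9 h 15 min
Sun: 05:32–17:23 = 11 h 51 min → rounds to 11 h 45 min
Total credited: 33 h 45 min.

33.75 hours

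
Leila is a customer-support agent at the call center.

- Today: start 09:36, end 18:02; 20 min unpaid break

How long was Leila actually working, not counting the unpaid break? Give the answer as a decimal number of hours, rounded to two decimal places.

Today: 09:36–18:02 = 8 h 26 min; less 20 min break → 8 h 6 min

8.10 hours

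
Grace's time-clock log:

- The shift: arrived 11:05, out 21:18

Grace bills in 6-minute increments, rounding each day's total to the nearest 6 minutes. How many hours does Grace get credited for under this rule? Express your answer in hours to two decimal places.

10.20 hours

The shift: 11:05–21:18 = 10 h 13 min → rounds to 10 h 12 min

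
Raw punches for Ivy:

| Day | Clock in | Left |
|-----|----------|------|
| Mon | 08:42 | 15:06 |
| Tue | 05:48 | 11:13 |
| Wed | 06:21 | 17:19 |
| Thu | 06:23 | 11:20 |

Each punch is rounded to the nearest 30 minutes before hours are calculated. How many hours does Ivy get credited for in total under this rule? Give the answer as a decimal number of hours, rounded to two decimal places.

Mon: in 08:42→08:30, out 15:06→15:00; 6 h 30 min
Tue: in 05:48→06:00, out 11:13→11:00; 5 h 0 min
Wed: in 06:21→06:30, out 17:19→17:30; 11 h 0 min
Thu: in 06:23→06:30, out 11:20→11:30; 5 h 0 min
Total credited: 27 h 30 min.

27.50 hours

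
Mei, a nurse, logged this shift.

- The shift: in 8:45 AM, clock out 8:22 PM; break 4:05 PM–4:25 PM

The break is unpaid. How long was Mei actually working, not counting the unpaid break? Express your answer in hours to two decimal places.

The shift: 8:45 AM–8:22 PM = 11 h 37 min; less 20 min break → 11 h 17 min

11.28 hours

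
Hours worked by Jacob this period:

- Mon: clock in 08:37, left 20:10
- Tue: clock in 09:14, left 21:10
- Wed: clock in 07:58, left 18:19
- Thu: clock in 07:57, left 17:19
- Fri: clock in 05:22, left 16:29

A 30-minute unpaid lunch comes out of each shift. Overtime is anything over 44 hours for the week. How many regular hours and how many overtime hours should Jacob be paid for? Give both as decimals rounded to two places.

Regular 44.00 hours, overtime 7.82 hours

Mon: 08:37–20:10 = 11 h 33 min; less 30 min break → 11 h 3 min
Tue: 09:14–21:10 = 11 h 56 min; less 30 min break → 11 h 26 min
Wed: 07:58–18:19 = 10 h 21 min; less 30 min break → 9 h 51 min
Thu: 07:57–17:19 = 9 h 22 min; less 30 min break → 8 h 52 min
Fri: 05:22–16:29 = 11 h 7 min; less 30 min break → 10 h 37 min
Total worked: 51 h 49 min = 51.82 h.
Threshold 44 h → overtime 7 h 49 min, regular 44 h 0 min.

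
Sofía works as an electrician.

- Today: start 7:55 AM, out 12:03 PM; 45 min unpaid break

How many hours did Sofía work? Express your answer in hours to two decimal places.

Today: 7:55 AM–12:03 PM = 4 h 8 min; less 45 min break → 3 h 23 min

3.38 hours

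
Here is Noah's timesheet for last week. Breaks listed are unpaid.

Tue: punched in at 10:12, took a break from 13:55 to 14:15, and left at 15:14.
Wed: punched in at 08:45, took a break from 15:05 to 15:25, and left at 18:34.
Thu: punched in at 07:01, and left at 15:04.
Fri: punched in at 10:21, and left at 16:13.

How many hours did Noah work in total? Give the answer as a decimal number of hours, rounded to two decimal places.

28.10 hours

Tue: 10:12–15:14 = 5 h 2 min; less 20 min break → 4 h 42 min
Wed: 08:45–18:34 = 9 h 49 min; less 20 min break → 9 h 29 min
Thu: 07:01–15:04 = 8 h 3 min
Fri: 10:21–16:13 = 5 h 52 min
Total: 4 h 42 min + 9 h 29 min + 8 h 3 min + 5 h 52 min = 28 h 6 min.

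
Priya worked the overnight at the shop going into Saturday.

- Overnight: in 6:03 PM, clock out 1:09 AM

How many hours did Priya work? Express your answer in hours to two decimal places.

Overnight: 6:03 PM → midnight = 5 h 57 min; midnight → 1:09 AM = 1 h 9 min; span 7 h 6 min

7.10 hours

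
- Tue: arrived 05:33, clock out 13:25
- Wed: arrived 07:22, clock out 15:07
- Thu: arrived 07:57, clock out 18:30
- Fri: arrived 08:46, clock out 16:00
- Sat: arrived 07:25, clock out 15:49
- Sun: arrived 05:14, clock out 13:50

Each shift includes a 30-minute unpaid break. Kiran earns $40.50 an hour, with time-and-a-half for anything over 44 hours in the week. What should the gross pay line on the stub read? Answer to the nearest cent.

$1988.55

Tue: 05:33–13:25 = 7 h 52 min; less 30 min break → 7 h 22 min
Wed: 07:22–15:07 = 7 h 45 min; less 30 min break → 7 h 15 min
Thu: 07:57–18:30 = 10 h 33 min; less 30 min break → 10 h 3 min
Fri: 08:46–16:00 = 7 h 14 min; less 30 min break → 6 h 44 min
Sat: 07:25–15:49 = 8 h 24 min; less 30 min break → 7 h 54 min
Sun: 05:14–13:50 = 8 h 36 min; less 30 min break → 8 h 6 min
Total worked: 47 h 24 min = 2844 min.
Regular 44 h 0 min = 2640 min at $40.50/h; overtime 3 h 24 min = 204 min at $60.75/h.
Pay = (2640 × $40.50 + 204 × $60.75) ÷ 60 = $1988.55.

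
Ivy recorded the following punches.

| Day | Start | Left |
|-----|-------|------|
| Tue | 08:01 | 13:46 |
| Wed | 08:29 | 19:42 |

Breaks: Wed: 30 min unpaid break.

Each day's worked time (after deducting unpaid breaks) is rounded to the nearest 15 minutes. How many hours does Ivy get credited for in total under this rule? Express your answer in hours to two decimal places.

16.50 hours

Tue: 08:01–13:46 = 5 h 45 min → rounds to 5 h 45 min
Wed: 08:29–19:42 = 11 h 13 min − 30 min = 10 h 43 min → rounds to 10 h 45 min
Total credited: 16 h 30 min.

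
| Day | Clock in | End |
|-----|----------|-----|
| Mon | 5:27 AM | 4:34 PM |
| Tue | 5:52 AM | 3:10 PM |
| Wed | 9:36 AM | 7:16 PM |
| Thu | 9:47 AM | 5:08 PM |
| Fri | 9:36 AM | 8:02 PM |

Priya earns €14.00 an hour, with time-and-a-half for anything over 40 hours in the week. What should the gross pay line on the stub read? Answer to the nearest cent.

Mon: 5:27 AM–4:34 PM = 11 h 7 min
Tue: 5:52 AM–3:10 PM = 9 h 18 min
Wed: 9:36 AM–7:16 PM = 9 h 40 min
Thu: 9:47 AM–5:08 PM = 7 h 21 min
Fri: 9:36 AM–8:02 PM = 10 h 26 min
Total worked: 47 h 52 min = 2872 min.
Regular 40 h 0 min = 2400 min at €14.00/h; overtime 7 h 52 min = 472 min at €21.00/h.
Pay = (2400 × €14.00 + 472 × €21.00) ÷ 60 = €725.20.

€725.20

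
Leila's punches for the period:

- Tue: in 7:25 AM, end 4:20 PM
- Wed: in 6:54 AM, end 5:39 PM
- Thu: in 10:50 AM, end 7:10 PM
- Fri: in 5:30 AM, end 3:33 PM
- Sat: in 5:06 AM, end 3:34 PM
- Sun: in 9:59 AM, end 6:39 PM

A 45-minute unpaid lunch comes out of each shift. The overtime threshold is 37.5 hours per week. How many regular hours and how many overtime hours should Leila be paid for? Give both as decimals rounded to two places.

Tue: 7:25 AM–4:20 PM = 8 h 55 min; less 45 min break → 8 h 10 min
Wed: 6:54 AM–5:39 PM = 10 h 45 min; less 45 min break → 10 h 0 min
Thu: 10:50 AM–7:10 PM = 8 h 20 min; less 45 min break → 7 h 35 min
Fri: 5:30 AM–3:33 PM = 10 h 3 min; less 45 min break → 9 h 18 min
Sat: 5:06 AM–3:34 PM = 10 h 28 min; less 45 min break → 9 h 43 min
Sun: 9:59 AM–6:39 PM = 8 h 40 min; less 45 min break → 7 h 55 min
Total worked: 52 h 41 min = 52.68 h.
Threshold 37.5 h → overtime 15 h 11 min, regular 37 h 30 min.

Regular 37.50 hours, overtime 15.18 hours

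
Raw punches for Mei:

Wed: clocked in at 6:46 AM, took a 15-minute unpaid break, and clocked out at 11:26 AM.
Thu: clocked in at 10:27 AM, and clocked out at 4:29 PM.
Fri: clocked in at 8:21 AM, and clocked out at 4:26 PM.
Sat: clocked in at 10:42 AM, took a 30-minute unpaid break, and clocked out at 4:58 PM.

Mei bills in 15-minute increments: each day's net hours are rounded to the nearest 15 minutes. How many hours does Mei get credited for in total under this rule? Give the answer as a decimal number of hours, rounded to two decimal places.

24.25 hours

Wed: 6:46 AM–11:26 AM = 4 h 40 min − 15 min = 4 h 25 min → rounds to 4 h 30 min
Thu: 10:27 AM–4:29 PM = 6 h 2 min → rounds to 6 h 0 min
Fri: 8:21 AM–4:26 PM = 8 h 5 min → rounds to 8 h 0 min
Sat: 10:42 AM–4:58 PM = 6 h 16 min − 30 min = 5 h 46 min → rounds to 5 h 45 min
Total credited: 24 h 15 min.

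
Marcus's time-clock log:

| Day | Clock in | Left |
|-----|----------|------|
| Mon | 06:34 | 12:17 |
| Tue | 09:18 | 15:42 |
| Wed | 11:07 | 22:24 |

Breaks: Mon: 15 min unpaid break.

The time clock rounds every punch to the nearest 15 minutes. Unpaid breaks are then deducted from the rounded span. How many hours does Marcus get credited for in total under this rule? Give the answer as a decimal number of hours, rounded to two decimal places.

23.50 hours

Mon: in 06:34→06:30, out 12:17→12:15; 5 h 45 min − 15 min = 5 h 30 min
Tue: in 09:18→09:15, out 15:42→15:45; 6 h 30 min
Wed: in 11:07→11:00, out 22:24→22:30; 11 h 30 min
Total credited: 23 h 30 min.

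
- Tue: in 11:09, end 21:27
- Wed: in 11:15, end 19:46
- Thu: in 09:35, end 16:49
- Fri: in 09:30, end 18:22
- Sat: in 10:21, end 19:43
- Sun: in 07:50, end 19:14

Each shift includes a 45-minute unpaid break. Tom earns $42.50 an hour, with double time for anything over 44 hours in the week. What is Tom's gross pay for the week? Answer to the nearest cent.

Tue: 11:09–21:27 = 10 h 18 min; less 45 min break → 9 h 33 min
Wed: 11:15–19:46 = 8 h 31 min; less 45 min break → 7 h 46 min
Thu: 09:35–16:49 = 7 h 14 min; less 45 min break → 6 h 29 min
Fri: 09:30–18:22 = 8 h 52 min; less 45 min break → 8 h 7 min
Sat: 10:21–19:43 = 9 h 22 min; less 45 min break → 8 h 37 min
Sun: 07:50–19:14 = 11 h 24 min; less 45 min break → 10 h 39 min
Total worked: 51 h 11 min = 3071 min.
Regular 44 h 0 min = 2640 min at $42.50/h; overtime 7 h 11 min = 431 min at $85.00/h.
Pay = (2640 × $42.50 + 431 × $85.00) ÷ 60 = $2480.58.

$2480.58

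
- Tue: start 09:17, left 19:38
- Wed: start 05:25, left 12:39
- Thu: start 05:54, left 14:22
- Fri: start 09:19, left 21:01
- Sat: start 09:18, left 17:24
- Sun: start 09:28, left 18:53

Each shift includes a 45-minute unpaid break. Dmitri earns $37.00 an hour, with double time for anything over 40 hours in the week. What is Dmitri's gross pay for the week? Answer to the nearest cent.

Tue: 09:17–19:38 = 10 h 21 min; less 45 min break → 9 h 36 min
Wed: 05:25–12:39 = 7 h 14 min; less 45 min break → 6 h 29 min
Thu: 05:54–14:22 = 8 h 28 min; less 45 min break → 7 h 43 min
Fri: 09:19–21:01 = 11 h 42 min; less 45 min break → 10 h 57 min
Sat: 09:18–17:24 = 8 h 6 min; less 45 min break → 7 h 21 min
Sun: 09:28–18:53 = 9 h 25 min; less 45 min break → 8 h 40 min
Total worked: 50 h 46 min = 3046 min.
Regular 40 h 0 min = 2400 min at $37.00/h; overtime 10 h 46 min = 646 min at $74.00/h.
Pay = (2400 × $37.00 + 646 × $74.00) ÷ 60 = $2276.73.

$2276.73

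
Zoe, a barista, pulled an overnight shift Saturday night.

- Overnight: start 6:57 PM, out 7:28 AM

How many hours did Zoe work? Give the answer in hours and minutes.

Overnight: 6:57 PM → midnight = 5 h 3 min; midnight → 7:28 AM = 7 h 28 min; span 12 h 31 min

12 h 31 min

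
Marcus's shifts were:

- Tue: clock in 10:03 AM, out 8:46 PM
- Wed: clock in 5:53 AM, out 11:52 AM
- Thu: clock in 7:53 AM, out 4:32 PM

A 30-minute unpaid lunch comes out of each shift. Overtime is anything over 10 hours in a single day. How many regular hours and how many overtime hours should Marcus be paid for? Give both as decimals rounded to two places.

Regular 23.63 hours, overtime 0.22 hours

Tue: 10:03 AM–8:46 PM = 10 h 43 min; less 30 min break → 10 h 13 min
Wed: 5:53 AM–11:52 AM = 5 h 59 min; less 30 min break → 5 h 29 min
Thu: 7:53 AM–4:32 PM = 8 h 39 min; less 30 min break → 8 h 9 min
Tue reg 10 h 0 min / OT 0 h 13 min; Wed reg 5 h 29 min / OT 0 h 0 min; Thu reg 8 h 9 min / OT 0 h 0 min.
Totals: regular 23 h 38 min, overtime 0 h 13 min.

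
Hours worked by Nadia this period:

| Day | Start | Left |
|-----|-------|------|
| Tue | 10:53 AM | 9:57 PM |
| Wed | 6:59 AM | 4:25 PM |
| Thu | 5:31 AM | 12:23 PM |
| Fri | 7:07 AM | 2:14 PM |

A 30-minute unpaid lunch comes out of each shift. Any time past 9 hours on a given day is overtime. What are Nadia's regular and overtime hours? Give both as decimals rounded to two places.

Tue: 10:53 AM–9:57 PM = 11 h 4 min; less 30 min break → 10 h 34 min
Wed: 6:59 AM–4:25 PM = 9 h 26 min; less 30 min break → 8 h 56 min
Thu: 5:31 AM–12:23 PM = 6 h 52 min; less 30 min break → 6 h 22 min
Fri: 7:07 AM–2:14 PM = 7 h 7 min; less 30 min break → 6 h 37 min
Tue reg 9 h 0 min / OT 1 h 34 min; Wed reg 8 h 56 min / OT 0 h 0 min; Thu reg 6 h 22 min / OT 0 h 0 min; Fri reg 6 h 37 min / OT 0 h 0 min.
Totals: regular 30 h 55 min, overtime 1 h 34 min.

Regular 30.92 hours, overtime 1.57 hours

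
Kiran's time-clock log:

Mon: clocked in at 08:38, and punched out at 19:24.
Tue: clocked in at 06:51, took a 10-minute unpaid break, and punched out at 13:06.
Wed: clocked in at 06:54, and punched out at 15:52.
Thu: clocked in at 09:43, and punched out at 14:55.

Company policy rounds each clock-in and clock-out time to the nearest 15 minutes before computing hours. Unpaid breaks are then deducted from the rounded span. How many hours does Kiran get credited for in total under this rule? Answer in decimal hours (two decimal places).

30.83 hours

Mon: in 08:38→08:45, out 19:24→19:30; 10 h 45 min
Tue: in 06:51→06:45, out 13:06→13:00; 6 h 15 min − 10 min = 6 h 5 min
Wed: in 06:54→07:00, out 15:52→15:45; 8 h 45 min
Thu: in 09:43→09:45, out 14:55→15:00; 5 h 15 min
Total credited: 30 h 50 min.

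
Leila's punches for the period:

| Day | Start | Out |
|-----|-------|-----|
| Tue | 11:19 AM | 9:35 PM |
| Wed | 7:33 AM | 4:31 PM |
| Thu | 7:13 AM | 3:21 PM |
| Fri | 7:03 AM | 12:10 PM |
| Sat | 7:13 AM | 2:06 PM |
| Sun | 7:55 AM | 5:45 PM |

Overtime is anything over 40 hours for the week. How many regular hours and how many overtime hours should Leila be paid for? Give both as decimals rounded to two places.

Tue: 11:19 AM–9:35 PM = 10 h 16 min
Wed: 7:33 AM–4:31 PM = 8 h 58 min
Thu: 7:13 AM–3:21 PM = 8 h 8 min
Fri: 7:03 AM–12:10 PM = 5 h 7 min
Sat: 7:13 AM–2:06 PM = 6 h 53 min
Sun: 7:55 AM–5:45 PM = 9 h 50 min
Total worked: 49 h 12 min = 49.20 h.
Threshold 40 h → overtime 9 h 12 min, regular 40 h 0 min.

Regular 40.00 hours, overtime 9.20 hours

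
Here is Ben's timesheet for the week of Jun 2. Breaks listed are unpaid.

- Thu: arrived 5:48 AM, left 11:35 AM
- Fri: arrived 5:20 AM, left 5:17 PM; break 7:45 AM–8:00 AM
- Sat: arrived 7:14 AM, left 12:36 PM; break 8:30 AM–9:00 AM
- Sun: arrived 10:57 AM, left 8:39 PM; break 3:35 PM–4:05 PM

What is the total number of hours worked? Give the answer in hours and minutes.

Thu: 5:48 AM–11:35 AM = 5 h 47 min
Fri: 5:20 AM–5:17 PM = 11 h 57 min; less 15 min break → 11 h 42 min
Sat: 7:14 AM–12:36 PM = 5 h 22 min; less 30 min break → 4 h 52 min
Sun: 10:57 AM–8:39 PM = 9 h 42 min; less 30 min break → 9 h 12 min
Total: 5 h 47 min + 11 h 42 min + 4 h 52 min + 9 h 12 min = 31 h 33 min.

31 h 33 min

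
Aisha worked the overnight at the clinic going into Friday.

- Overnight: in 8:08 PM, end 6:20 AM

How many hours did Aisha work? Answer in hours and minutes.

Overnight: 8:08 PM → midnight = 3 h 52 min; midnight → 6:20 AM = 6 h 20 min; span 10 h 12 min

10 h 12 min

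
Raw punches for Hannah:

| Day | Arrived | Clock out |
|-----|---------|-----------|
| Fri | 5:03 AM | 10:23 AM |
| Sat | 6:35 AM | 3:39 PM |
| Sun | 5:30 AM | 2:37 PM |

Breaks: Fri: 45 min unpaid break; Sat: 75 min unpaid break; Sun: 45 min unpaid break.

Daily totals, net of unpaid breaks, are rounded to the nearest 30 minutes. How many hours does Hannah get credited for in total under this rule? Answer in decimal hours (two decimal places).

21.00 hours

Fri: 5:03 AM–10:23 AM = 5 h 20 min − 45 min = 4 h 35 min → rounds to 4 h 30 min
Sat: 6:35 AM–3:39 PM = 9 h 4 min − 75 min = 7 h 49 min → rounds to 8 h 0 min
Sun: 5:30 AM–2:37 PM = 9 h 7 min − 45 min = 8 h 22 min → rounds to 8 h 30 min
Total credited: 21 h 0 min.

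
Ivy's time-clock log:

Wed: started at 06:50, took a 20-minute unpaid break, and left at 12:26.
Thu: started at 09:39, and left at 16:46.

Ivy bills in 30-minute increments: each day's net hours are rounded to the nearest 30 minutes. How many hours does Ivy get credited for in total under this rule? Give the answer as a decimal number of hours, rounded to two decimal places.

12.50 hours

Wed: 06:50–12:26 = 5 h 36 min − 20 min = 5 h 16 min → rounds to 5 h 30 min
Thu: 09:39–16:46 = 7 h 7 min → rounds to 7 h 0 min
Total credited: 12 h 30 min.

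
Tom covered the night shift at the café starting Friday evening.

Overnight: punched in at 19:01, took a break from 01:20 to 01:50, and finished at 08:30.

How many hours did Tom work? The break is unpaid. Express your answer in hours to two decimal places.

12.98 hours

Overnight: 19:01 → midnight = 4 h 59 min; midnight → 08:30 = 8 h 30 min; span 13 h 29 min; less 30 min break → 12 h 59 min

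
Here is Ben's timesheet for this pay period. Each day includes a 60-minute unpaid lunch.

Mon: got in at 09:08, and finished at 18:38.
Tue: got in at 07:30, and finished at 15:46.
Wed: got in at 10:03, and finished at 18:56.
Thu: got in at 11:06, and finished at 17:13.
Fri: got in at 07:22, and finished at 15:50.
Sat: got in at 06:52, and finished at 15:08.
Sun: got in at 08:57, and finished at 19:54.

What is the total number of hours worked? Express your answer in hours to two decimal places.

Mon: 09:08–18:38 = 9 h 30 min; less 60 min break → 8 h 30 min
Tue: 07:30–15:46 = 8 h 16 min; less 60 min break → 7 h 16 min
Wed: 10:03–18:56 = 8 h 53 min; less 60 min break → 7 h 53 min
Thu: 11:06–17:13 = 6 h 7 min; less 60 min break → 5 h 7 min
Fri: 07:22–15:50 = 8 h 28 min; less 60 min break → 7 h 28 min
Sat: 06:52–15:08 = 8 h 16 min; less 60 min break → 7 h 16 min
Sun: 08:57–19:54 = 10 h 57 min; less 60 min break → 9 h 57 min
Total: 8 h 30 min + 7 h 16 min + 7 h 53 min + 5 h 7 min + 7 h 28 min + 7 h 16 min + 9 h 57 min = 53 h 27 min.

53.45 hours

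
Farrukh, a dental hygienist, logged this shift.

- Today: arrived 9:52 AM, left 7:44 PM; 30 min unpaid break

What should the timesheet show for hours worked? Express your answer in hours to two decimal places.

Today: 9:52 AM–7:44 PM = 9 h 52 min; less 30 min break → 9 h 22 min

9.37 hours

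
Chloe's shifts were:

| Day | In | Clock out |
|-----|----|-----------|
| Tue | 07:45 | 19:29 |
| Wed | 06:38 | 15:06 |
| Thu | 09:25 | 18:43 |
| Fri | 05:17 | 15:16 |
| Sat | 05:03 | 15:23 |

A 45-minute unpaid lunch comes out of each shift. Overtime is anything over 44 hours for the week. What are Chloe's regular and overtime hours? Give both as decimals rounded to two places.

Tue: 07:45–19:29 = 11 h 44 min; less 45 min break → 10 h 59 min
Wed: 06:38–15:06 = 8 h 28 min; less 45 min break → 7 h 43 min
Thu: 09:25–18:43 = 9 h 18 min; less 45 min break → 8 h 33 min
Fri: 05:17–15:16 = 9 h 59 min; less 45 min break → 9 h 14 min
Sat: 05:03–15:23 = 10 h 20 min; less 45 min break → 9 h 35 min
Total worked: 46 h 4 min = 46.07 h.
Threshold 44 h → overtime 2 h 4 min, regular 44 h 0 min.

Regular 44.00 hours, overtime 2.07 hours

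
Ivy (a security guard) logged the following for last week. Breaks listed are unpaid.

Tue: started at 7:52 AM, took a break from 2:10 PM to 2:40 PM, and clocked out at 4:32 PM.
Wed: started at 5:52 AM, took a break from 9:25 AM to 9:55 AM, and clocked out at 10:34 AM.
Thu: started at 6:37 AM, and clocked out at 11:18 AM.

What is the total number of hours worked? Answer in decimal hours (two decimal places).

17.05 hours

Tue: 7:52 AM–4:32 PM = 8 h 40 min; less 30 min break → 8 h 10 min
Wed: 5:52 AM–10:34 AM = 4 h 42 min; less 30 min break → 4 h 12 min
Thu: 6:37 AM–11:18 AM = 4 h 41 min
Total: 8 h 10 min + 4 h 12 min + 4 h 41 min = 17 h 3 min.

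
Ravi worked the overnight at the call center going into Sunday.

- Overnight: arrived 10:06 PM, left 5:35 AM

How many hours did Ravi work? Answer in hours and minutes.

7 h 29 min

Overnight: 10:06 PM → midnight = 1 h 54 min; midnight → 5:35 AM = 5 h 35 min; span 7 h 29 min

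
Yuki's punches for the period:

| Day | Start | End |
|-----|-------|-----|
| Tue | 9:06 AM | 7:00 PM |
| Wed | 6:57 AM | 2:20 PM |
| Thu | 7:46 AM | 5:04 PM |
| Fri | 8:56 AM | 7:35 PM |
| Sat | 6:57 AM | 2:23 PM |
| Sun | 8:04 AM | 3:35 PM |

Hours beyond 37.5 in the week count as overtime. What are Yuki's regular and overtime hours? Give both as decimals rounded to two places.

Regular 37.50 hours, overtime 14.68 hours

Tue: 9:06 AM–7:00 PM = 9 h 54 min
Wed: 6:57 AM–2:20 PM = 7 h 23 min
Thu: 7:46 AM–5:04 PM = 9 h 18 min
Fri: 8:56 AM–7:35 PM = 10 h 39 min
Sat: 6:57 AM–2:23 PM = 7 h 26 min
Sun: 8:04 AM–3:35 PM = 7 h 31 min
Total worked: 52 h 11 min = 52.18 h.
Threshold 37.5 h → overtime 14 h 41 min, regular 37 h 30 min.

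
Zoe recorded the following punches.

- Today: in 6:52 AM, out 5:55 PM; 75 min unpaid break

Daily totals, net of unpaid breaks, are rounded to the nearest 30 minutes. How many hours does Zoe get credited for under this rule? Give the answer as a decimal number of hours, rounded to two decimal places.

10.00 hours

Today: 6:52 AM–5:55 PM = 11 h 3 min − 75 min = 9 h 48 min → rounds to 10 h 0 min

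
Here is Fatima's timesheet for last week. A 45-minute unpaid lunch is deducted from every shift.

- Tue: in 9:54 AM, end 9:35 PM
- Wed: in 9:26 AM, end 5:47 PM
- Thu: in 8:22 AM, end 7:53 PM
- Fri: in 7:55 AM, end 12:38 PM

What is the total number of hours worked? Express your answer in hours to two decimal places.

Tue: 9:54 AM–9:35 PM = 11 h 41 min; less 45 min break → 10 h 56 min
Wed: 9:26 AM–5:47 PM = 8 h 21 min; less 45 min break → 7 h 36 min
Thu: 8:22 AM–7:53 PM = 11 h 31 min; less 45 min break → 10 h 46 min
Fri: 7:55 AM–12:38 PM = 4 h 43 min; less 45 min break → 3 h 58 min
Total: 10 h 56 min + 7 h 36 min + 10 h 46 min + 3 h 58 min = 33 h 16 min.

33.27 hours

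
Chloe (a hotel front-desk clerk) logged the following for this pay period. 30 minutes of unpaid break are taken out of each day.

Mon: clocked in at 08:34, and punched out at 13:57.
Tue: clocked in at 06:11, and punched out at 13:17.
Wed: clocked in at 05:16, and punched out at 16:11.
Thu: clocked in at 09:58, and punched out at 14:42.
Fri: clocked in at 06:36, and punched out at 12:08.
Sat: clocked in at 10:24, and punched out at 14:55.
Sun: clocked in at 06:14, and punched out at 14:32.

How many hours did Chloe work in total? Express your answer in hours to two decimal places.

Mon: 08:34–13:57 = 5 h 23 min; less 30 min break → 4 h 53 min
Tue: 06:11–13:17 = 7 h 6 min; less 30 min break → 6 h 36 min
Wed: 05:16–16:11 = 10 h 55 min; less 30 min break → 10 h 25 min
Thu: 09:58–14:42 = 4 h 44 min; less 30 min break → 4 h 14 min
Fri: 06:36–12:08 = 5 h 32 min; less 30 min break → 5 h 2 min
Sat: 10:24–14:55 = 4 h 31 min; less 30 min break → 4 h 1 min
Sun: 06:14–14:32 = 8 h 18 min; less 30 min break → 7 h 48 min
Total: 4 h 53 min + 6 h 36 min + 10 h 25 min + 4 h 14 min + 5 h 2 min + 4 h 1 min + 7 h 48 min = 42 h 59 min.

42.98 hours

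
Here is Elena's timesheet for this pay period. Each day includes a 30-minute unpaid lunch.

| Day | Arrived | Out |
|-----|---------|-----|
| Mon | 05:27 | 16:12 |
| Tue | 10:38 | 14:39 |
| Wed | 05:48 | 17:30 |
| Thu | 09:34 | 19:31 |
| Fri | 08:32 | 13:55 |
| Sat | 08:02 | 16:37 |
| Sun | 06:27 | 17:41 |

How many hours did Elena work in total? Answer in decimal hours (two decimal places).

58.12 hours

Mon: 05:27–16:12 = 10 h 45 min; less 30 min break → 10 h 15 min
Tue: 10:38–14:39 = 4 h 1 min; less 30 min break → 3 h 31 min
Wed: 05:48–17:30 = 11 h 42 min; less 30 min break → 11 h 12 min
Thu: 09:34–19:31 = 9 h 57 min; less 30 min break → 9 h 27 min
Fri: 08:32–13:55 = 5 h 23 min; less 30 min break → 4 h 53 min
Sat: 08:02–16:37 = 8 h 35 min; less 30 min break → 8 h 5 min
Sun: 06:27–17:41 = 11 h 14 min; less 30 min break → 10 h 44 min
Total: 10 h 15 min + 3 h 31 min + 11 h 12 min + 9 h 27 min + 4 h 53 min + 8 h 5 min + 10 h 44 min = 58 h 7 min.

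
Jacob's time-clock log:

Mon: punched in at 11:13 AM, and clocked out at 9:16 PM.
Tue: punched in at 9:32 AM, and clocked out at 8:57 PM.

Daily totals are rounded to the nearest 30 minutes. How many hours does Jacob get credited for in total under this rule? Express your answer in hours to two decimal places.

Mon: 11:13 AM–9:16 PM = 10 h 3 min → rounds to 10 h 0 min
Tue: 9:32 AM–8:57 PM = 11 h 25 min → rounds to 11 h 30 min
Total credited: 21 h 30 min.

21.50 hours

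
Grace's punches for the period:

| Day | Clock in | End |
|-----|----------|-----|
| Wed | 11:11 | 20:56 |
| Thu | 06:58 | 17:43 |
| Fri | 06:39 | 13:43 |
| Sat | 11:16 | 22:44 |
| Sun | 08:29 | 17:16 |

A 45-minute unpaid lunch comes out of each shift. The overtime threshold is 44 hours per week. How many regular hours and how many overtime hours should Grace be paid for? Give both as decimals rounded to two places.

Wed: 11:11–20:56 = 9 h 45 min; less 45 min break → 9 h 0 min
Thu: 06:58–17:43 = 10 h 45 min; less 45 min break → 10 h 0 min
Fri: 06:39–13:43 = 7 h 4 min; less 45 min break → 6 h 19 min
Sat: 11:16–22:44 = 11 h 28 min; less 45 min break → 10 h 43 min
Sun: 08:29–17:16 = 8 h 47 min; less 45 min break → 8 h 2 min
Total worked: 44 h 4 min = 44.07 h.
Threshold 44 h → overtime 0 h 4 min, regular 44 h 0 min.

Regular 44.00 hours, overtime 0.07 hours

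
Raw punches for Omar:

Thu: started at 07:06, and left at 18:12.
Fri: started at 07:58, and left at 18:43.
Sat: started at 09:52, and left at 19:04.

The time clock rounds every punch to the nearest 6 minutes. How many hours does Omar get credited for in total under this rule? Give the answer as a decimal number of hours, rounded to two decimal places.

31.00 hours

Thu: in 07:06→07:06, out 18:12→18:12; 11 h 6 min
Fri: in 07:58→08:00, out 18:43→18:42; 10 h 42 min
Sat: in 09:52→09:54, out 19:04→19:06; 9 h 12 min
Total credited: 31 h 0 min.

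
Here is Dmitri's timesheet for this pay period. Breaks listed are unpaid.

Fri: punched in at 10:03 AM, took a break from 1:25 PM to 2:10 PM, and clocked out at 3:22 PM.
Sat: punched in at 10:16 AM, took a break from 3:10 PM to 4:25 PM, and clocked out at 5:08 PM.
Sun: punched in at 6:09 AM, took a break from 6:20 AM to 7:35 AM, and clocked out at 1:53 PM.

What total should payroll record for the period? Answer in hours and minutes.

16 h 40 min

Fri: 10:03 AM–3:22 PM = 5 h 19 min; less 45 min break → 4 h 34 min
Sat: 10:16 AM–5:08 PM = 6 h 52 min; less 75 min break → 5 h 37 min
Sun: 6:09 AM–1:53 PM = 7 h 44 min; less 75 min break → 6 h 29 min
Total: 4 h 34 min + 5 h 37 min + 6 h 29 min = 16 h 40 min.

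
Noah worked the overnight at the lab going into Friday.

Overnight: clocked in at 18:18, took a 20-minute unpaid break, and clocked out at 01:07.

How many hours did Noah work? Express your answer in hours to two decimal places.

6.48 hours

Overnight: 18:18 → midnight = 5 h 42 min; midnight → 01:07 = 1 h 7 min; span 6 h 49 min; less 20 min break → 6 h 29 min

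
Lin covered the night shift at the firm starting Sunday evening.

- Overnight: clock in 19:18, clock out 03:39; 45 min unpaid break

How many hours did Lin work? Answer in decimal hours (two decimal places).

Overnight: 19:18 → midnight = 4 h 42 min; midnight → 03:39 = 3 h 39 min; span 8 h 21 min; less 45 min break → 7 h 36 min

7.60 hours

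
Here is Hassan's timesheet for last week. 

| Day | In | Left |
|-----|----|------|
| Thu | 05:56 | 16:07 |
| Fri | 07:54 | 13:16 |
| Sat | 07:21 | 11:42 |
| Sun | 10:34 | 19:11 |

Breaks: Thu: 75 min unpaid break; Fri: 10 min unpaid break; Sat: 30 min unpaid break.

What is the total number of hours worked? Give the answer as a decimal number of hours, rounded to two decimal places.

26.60 hours

Thu: 05:56–16:07 = 10 h 11 min; less 75 min break → 8 h 56 min
Fri: 07:54–13:16 = 5 h 22 min; less 10 min break → 5 h 12 min
Sat: 07:21–11:42 = 4 h 21 min; less 30 min break → 3 h 51 min
Sun: 10:34–19:11 = 8 h 37 min
Total: 8 h 56 min + 5 h 12 min + 3 h 51 min + 8 h 37 min = 26 h 36 min.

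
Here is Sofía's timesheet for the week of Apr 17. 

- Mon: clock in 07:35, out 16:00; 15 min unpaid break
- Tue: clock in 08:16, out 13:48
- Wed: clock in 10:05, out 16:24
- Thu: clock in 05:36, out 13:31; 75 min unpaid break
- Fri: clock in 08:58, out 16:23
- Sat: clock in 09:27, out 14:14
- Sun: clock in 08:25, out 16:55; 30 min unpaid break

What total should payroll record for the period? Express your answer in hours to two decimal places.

Mon: 07:35–16:00 = 8 h 25 min; less 15 min break → 8 h 10 min
Tue: 08:16–13:48 = 5 h 32 min
Wed: 10:05–16:24 = 6 h 19 min
Thu: 05:36–13:31 = 7 h 55 min; less 75 min break → 6 h 40 min
Fri: 08:58–16:23 = 7 h 25 min
Sat: 09:27–14:14 = 4 h 47 min
Sun: 08:25–16:55 = 8 h 30 min; less 30 min break → 8 h 0 min
Total: 8 h 10 min + 5 h 32 min + 6 h 19 min + 6 h 40 min + 7 h 25 min + 4 h 47 min + 8 h 0 min = 46 h 53 min.

46.88 hours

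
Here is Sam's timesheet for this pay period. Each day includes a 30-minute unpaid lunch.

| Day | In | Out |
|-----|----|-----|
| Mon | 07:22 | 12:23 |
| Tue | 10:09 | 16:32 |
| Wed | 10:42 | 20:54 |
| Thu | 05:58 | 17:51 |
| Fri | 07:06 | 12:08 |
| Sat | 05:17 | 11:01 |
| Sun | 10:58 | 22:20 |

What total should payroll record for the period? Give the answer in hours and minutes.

Mon: 07:22–12:23 = 5 h 1 min; less 30 min break → 4 h 31 min
Tue: 10:09–16:32 = 6 h 23 min; less 30 min break → 5 h 53 min
Wed: 10:42–20:54 = 10 h 12 min; less 30 min break → 9 h 42 min
Thu: 05:58–17:51 = 11 h 53 min; less 30 min break → 11 h 23 min
Fri: 07:06–12:08 = 5 h 2 min; less 30 min break → 4 h 32 min
Sat: 05:17–11:01 = 5 h 44 min; less 30 min break → 5 h 14 min
Sun: 10:58–22:20 = 11 h 22 min; less 30 min break → 10 h 52 min
Total: 4 h 31 min + 5 h 53 min + 9 h 42 min + 11 h 23 min + 4 h 32 min + 5 h 14 min + 10 h 52 min = 52 h 7 min.

52 h 7 min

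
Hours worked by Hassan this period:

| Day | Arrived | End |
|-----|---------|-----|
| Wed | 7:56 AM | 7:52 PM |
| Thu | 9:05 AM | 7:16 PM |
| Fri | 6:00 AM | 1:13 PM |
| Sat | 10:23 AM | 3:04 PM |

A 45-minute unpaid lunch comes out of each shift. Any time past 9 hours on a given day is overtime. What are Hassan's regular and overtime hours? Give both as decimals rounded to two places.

Regular 28.40 hours, overtime 2.62 hours

Wed: 7:56 AM–7:52 PM = 11 h 56 min; less 45 min break → 11 h 11 min
Thu: 9:05 AM–7:16 PM = 10 h 11 min; less 45 min break → 9 h 26 min
Fri: 6:00 AM–1:13 PM = 7 h 13 min; less 45 min break → 6 h 28 min
Sat: 10:23 AM–3:04 PM = 4 h 41 min; less 45 min break → 3 h 56 min
Wed reg 9 h 0 min / OT 2 h 11 min; Thu reg 9 h 0 min / OT 0 h 26 min; Fri reg 6 h 28 min / OT 0 h 0 min; Sat reg 3 h 56 min / OT 0 h 0 min.
Totals: regular 28 h 24 min, overtime 2 h 37 min.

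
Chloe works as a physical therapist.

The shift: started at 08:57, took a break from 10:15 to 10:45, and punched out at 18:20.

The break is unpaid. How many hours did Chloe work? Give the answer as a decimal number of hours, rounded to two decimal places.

8.88 hours

The shift: 08:57–18:20 = 9 h 23 min; less 30 min break → 8 h 53 min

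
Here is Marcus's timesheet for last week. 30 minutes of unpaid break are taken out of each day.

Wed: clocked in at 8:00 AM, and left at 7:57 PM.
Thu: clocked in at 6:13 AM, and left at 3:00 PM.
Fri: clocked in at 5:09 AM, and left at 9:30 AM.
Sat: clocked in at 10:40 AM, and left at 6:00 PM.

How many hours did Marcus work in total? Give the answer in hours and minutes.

Wed: 8:00 AM–7:57 PM = 11 h 57 min; less 30 min break → 11 h 27 min
Thu: 6:13 AM–3:00 PM = 8 h 47 min; less 30 min break → 8 h 17 min
Fri: 5:09 AM–9:30 AM = 4 h 21 min; less 30 min break → 3 h 51 min
Sat: 10:40 AM–6:00 PM = 7 h 20 min; less 30 min break → 6 h 50 min
Total: 11 h 27 min + 8 h 17 min + 3 h 51 min + 6 h 50 min = 30 h 25 min.

30 h 25 min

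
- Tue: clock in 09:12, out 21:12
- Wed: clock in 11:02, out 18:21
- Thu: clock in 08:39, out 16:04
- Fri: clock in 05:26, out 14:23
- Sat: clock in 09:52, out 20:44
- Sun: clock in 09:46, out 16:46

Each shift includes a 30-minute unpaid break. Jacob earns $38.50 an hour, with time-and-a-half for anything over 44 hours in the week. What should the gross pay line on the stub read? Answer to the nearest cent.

Tue: 09:12–21:12 = 12 h 0 min; less 30 min break → 11 h 30 min
Wed: 11:02–18:21 = 7 h 19 min; less 30 min break → 6 h 49 min
Thu: 08:39–16:04 = 7 h 25 min; less 30 min break → 6 h 55 min
Fri: 05:26–14:23 = 8 h 57 min; less 30 min break → 8 h 27 min
Sat: 09:52–20:44 = 10 h 52 min; less 30 min break → 10 h 22 min
Sun: 09:46–16:46 = 7 h 0 min; less 30 min break → 6 h 30 min
Total worked: 50 h 33 min = 3033 min.
Regular 44 h 0 min = 2640 min at $38.50/h; overtime 6 h 33 min = 393 min at $57.75/h.
Pay = (2640 × $38.50 + 393 × $57.75) ÷ 60 = $2072.26.

$2072.26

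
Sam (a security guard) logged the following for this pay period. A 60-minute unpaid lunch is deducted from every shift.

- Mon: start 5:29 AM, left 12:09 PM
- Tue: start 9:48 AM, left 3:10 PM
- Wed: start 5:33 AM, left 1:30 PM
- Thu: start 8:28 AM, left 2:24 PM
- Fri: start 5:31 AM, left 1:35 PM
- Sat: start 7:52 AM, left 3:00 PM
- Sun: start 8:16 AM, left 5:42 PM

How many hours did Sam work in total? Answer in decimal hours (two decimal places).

Mon: 5:29 AM–12:09 PM = 6 h 40 min; less 60 min break → 5 h 40 min
Tue: 9:48 AM–3:10 PM = 5 h 22 min; less 60 min break → 4 h 22 min
Wed: 5:33 AM–1:30 PM = 7 h 57 min; less 60 min break → 6 h 57 min
Thu: 8:28 AM–2:24 PM = 5 h 56 min; less 60 min break → 4 h 56 min
Fri: 5:31 AM–1:35 PM = 8 h 4 min; less 60 min break → 7 h 4 min
Sat: 7:52 AM–3:00 PM = 7 h 8 min; less 60 min break → 6 h 8 min
Sun: 8:16 AM–5:42 PM = 9 h 26 min; less 60 min break → 8 h 26 min
Total: 5 h 40 min + 4 h 22 min + 6 h 57 min + 4 h 56 min + 7 h 4 min + 6 h 8 min + 8 h 26 min = 43 h 33 min.

43.55 hours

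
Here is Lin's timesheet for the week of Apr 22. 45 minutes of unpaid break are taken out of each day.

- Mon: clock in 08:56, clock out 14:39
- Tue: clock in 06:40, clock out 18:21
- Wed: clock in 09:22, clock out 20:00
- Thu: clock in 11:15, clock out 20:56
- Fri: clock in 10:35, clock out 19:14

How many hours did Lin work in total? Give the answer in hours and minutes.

42 h 37 min

Mon: 08:56–14:39 = 5 h 43 min; less 45 min break → 4 h 58 min
Tue: 06:40–18:21 = 11 h 41 min; less 45 min break → 10 h 56 min
Wed: 09:22–20:00 = 10 h 38 min; less 45 min break → 9 h 53 min
Thu: 11:15–20:56 = 9 h 41 min; less 45 min break → 8 h 56 min
Fri: 10:35–19:14 = 8 h 39 min; less 45 min break → 7 h 54 min
Total: 4 h 58 min + 10 h 56 min + 9 h 53 min + 8 h 56 min + 7 h 54 min = 42 h 37 min.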